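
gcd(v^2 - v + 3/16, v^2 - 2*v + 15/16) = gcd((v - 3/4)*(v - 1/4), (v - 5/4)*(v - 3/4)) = v - 3/4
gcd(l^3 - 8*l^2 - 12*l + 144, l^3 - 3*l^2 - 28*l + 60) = l - 6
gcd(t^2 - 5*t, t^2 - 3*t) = t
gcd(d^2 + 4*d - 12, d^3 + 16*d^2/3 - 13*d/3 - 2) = d + 6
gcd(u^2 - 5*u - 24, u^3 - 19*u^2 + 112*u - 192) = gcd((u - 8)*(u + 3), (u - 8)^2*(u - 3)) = u - 8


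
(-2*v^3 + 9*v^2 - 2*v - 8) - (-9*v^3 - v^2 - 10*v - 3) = 7*v^3 + 10*v^2 + 8*v - 5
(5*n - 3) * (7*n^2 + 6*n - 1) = 35*n^3 + 9*n^2 - 23*n + 3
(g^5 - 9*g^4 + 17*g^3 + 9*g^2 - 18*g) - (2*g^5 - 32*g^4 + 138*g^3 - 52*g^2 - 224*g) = -g^5 + 23*g^4 - 121*g^3 + 61*g^2 + 206*g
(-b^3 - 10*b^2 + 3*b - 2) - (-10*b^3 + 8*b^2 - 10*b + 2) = 9*b^3 - 18*b^2 + 13*b - 4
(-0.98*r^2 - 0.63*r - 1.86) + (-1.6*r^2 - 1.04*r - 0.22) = -2.58*r^2 - 1.67*r - 2.08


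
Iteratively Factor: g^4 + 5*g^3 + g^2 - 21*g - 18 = (g - 2)*(g^3 + 7*g^2 + 15*g + 9) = (g - 2)*(g + 1)*(g^2 + 6*g + 9) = (g - 2)*(g + 1)*(g + 3)*(g + 3)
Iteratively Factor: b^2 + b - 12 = (b - 3)*(b + 4)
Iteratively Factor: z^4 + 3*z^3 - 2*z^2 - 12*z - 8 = (z + 1)*(z^3 + 2*z^2 - 4*z - 8) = (z + 1)*(z + 2)*(z^2 - 4) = (z + 1)*(z + 2)^2*(z - 2)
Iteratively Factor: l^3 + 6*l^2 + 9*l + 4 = (l + 1)*(l^2 + 5*l + 4) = (l + 1)^2*(l + 4)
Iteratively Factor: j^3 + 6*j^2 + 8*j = (j + 2)*(j^2 + 4*j) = (j + 2)*(j + 4)*(j)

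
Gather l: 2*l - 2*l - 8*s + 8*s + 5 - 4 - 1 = 0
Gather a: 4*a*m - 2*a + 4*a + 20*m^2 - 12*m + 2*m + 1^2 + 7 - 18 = a*(4*m + 2) + 20*m^2 - 10*m - 10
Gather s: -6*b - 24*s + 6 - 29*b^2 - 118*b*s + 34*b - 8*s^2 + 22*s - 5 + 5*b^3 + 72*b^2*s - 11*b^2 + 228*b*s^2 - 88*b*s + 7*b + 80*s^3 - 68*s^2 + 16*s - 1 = 5*b^3 - 40*b^2 + 35*b + 80*s^3 + s^2*(228*b - 76) + s*(72*b^2 - 206*b + 14)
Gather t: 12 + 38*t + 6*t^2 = 6*t^2 + 38*t + 12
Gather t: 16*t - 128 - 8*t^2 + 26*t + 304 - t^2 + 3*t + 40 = -9*t^2 + 45*t + 216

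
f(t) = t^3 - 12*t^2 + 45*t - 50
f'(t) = 3*t^2 - 24*t + 45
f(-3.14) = -340.57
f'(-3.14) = 149.94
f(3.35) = 3.68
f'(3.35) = -1.73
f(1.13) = -13.03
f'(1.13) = 21.71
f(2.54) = 3.27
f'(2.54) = 3.39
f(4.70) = 0.24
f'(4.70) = -1.53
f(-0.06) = -52.74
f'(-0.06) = 46.45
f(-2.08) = -204.52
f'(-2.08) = 107.90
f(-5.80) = -909.79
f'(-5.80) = 285.12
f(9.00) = 112.00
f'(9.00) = 72.00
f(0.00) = -50.00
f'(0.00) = 45.00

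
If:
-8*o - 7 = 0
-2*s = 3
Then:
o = -7/8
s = -3/2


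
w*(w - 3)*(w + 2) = w^3 - w^2 - 6*w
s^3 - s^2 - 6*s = s*(s - 3)*(s + 2)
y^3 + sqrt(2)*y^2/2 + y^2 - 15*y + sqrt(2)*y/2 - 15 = (y + 1)*(y - 5*sqrt(2)/2)*(y + 3*sqrt(2))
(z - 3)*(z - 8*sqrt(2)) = z^2 - 8*sqrt(2)*z - 3*z + 24*sqrt(2)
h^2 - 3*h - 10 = (h - 5)*(h + 2)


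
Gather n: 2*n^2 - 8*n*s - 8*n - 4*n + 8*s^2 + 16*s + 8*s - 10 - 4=2*n^2 + n*(-8*s - 12) + 8*s^2 + 24*s - 14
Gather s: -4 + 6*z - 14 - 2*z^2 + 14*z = -2*z^2 + 20*z - 18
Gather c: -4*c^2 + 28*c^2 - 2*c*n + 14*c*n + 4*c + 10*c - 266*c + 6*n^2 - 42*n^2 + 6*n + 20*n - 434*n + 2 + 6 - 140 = 24*c^2 + c*(12*n - 252) - 36*n^2 - 408*n - 132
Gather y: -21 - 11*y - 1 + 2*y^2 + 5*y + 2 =2*y^2 - 6*y - 20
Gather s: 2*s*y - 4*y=2*s*y - 4*y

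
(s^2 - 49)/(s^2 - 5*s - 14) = (s + 7)/(s + 2)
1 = 1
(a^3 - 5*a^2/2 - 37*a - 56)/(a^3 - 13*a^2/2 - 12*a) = (2*a^2 + 11*a + 14)/(a*(2*a + 3))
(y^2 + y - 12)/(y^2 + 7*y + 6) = (y^2 + y - 12)/(y^2 + 7*y + 6)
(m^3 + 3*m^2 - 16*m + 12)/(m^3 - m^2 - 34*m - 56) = (-m^3 - 3*m^2 + 16*m - 12)/(-m^3 + m^2 + 34*m + 56)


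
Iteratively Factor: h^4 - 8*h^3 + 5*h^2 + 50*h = (h + 2)*(h^3 - 10*h^2 + 25*h) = h*(h + 2)*(h^2 - 10*h + 25) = h*(h - 5)*(h + 2)*(h - 5)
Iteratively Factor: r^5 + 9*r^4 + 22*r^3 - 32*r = (r + 4)*(r^4 + 5*r^3 + 2*r^2 - 8*r) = (r - 1)*(r + 4)*(r^3 + 6*r^2 + 8*r) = (r - 1)*(r + 2)*(r + 4)*(r^2 + 4*r) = (r - 1)*(r + 2)*(r + 4)^2*(r)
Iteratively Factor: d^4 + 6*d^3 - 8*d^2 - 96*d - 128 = (d + 4)*(d^3 + 2*d^2 - 16*d - 32) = (d + 4)^2*(d^2 - 2*d - 8) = (d + 2)*(d + 4)^2*(d - 4)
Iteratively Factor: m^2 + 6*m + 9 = (m + 3)*(m + 3)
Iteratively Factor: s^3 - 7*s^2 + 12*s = (s)*(s^2 - 7*s + 12) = s*(s - 4)*(s - 3)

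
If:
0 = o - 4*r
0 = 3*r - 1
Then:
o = 4/3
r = 1/3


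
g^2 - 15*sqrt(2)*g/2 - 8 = (g - 8*sqrt(2))*(g + sqrt(2)/2)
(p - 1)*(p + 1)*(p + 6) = p^3 + 6*p^2 - p - 6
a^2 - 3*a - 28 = (a - 7)*(a + 4)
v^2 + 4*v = v*(v + 4)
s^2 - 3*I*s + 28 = (s - 7*I)*(s + 4*I)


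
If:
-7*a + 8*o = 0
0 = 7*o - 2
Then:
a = 16/49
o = 2/7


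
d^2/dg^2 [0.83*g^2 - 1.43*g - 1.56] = 1.66000000000000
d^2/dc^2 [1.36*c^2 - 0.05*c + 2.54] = 2.72000000000000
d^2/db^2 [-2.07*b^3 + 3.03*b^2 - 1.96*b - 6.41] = 6.06 - 12.42*b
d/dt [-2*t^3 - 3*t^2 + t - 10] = -6*t^2 - 6*t + 1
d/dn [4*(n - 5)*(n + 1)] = 8*n - 16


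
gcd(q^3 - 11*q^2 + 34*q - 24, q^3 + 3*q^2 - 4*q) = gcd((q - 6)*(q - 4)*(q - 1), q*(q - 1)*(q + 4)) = q - 1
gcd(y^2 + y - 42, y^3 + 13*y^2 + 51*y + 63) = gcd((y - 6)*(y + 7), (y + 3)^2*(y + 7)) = y + 7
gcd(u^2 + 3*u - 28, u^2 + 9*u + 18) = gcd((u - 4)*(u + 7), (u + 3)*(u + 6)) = 1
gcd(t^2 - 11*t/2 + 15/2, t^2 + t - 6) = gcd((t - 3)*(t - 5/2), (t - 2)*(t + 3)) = 1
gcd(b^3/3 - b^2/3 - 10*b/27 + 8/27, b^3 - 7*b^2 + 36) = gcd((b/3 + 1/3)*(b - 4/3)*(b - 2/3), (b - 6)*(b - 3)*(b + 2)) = 1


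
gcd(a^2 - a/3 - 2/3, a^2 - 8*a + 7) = a - 1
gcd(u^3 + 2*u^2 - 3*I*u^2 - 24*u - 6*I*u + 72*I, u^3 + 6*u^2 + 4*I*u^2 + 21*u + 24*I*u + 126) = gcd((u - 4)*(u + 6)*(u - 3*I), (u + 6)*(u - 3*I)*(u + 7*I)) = u^2 + u*(6 - 3*I) - 18*I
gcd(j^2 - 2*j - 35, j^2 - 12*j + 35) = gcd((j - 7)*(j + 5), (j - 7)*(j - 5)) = j - 7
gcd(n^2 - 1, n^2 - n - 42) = 1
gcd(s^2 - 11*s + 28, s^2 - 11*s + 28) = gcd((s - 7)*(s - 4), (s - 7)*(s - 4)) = s^2 - 11*s + 28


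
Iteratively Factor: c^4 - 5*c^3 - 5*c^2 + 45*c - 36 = (c + 3)*(c^3 - 8*c^2 + 19*c - 12) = (c - 4)*(c + 3)*(c^2 - 4*c + 3) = (c - 4)*(c - 3)*(c + 3)*(c - 1)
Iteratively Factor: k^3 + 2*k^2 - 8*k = (k + 4)*(k^2 - 2*k) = (k - 2)*(k + 4)*(k)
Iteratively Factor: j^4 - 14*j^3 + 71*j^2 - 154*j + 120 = (j - 4)*(j^3 - 10*j^2 + 31*j - 30) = (j - 5)*(j - 4)*(j^2 - 5*j + 6) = (j - 5)*(j - 4)*(j - 2)*(j - 3)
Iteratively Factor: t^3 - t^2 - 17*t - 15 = (t - 5)*(t^2 + 4*t + 3) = (t - 5)*(t + 1)*(t + 3)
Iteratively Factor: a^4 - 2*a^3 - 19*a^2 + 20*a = (a - 1)*(a^3 - a^2 - 20*a) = (a - 5)*(a - 1)*(a^2 + 4*a) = a*(a - 5)*(a - 1)*(a + 4)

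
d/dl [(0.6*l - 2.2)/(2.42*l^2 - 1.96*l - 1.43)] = (-1.452*l^2 + 10.648*l - 5.17)/(5.8564*l^4 - 9.4864*l^3 - 3.0796*l^2 + 5.6056*l + 2.0449)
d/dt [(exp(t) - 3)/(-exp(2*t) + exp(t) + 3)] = ((exp(t) - 3)*(2*exp(t) - 1) - exp(2*t) + exp(t) + 3)*exp(t)/(-exp(2*t) + exp(t) + 3)^2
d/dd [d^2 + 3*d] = 2*d + 3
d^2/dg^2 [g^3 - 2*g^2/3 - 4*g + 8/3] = 6*g - 4/3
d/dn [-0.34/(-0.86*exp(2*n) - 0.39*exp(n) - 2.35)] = (-0.5848*exp(n) - 0.1326)*exp(n)/(0.86*exp(2*n) + 0.39*exp(n) + 2.35)^2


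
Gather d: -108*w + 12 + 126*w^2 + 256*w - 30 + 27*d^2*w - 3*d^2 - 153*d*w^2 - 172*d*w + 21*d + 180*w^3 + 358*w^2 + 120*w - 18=d^2*(27*w - 3) + d*(-153*w^2 - 172*w + 21) + 180*w^3 + 484*w^2 + 268*w - 36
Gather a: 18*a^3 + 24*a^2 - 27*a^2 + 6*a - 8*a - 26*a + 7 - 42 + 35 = 18*a^3 - 3*a^2 - 28*a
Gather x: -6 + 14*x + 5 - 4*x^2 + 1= -4*x^2 + 14*x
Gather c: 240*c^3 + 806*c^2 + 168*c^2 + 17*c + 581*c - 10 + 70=240*c^3 + 974*c^2 + 598*c + 60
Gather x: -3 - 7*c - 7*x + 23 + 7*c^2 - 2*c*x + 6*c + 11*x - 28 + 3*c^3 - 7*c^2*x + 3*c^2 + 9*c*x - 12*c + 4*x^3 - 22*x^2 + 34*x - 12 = 3*c^3 + 10*c^2 - 13*c + 4*x^3 - 22*x^2 + x*(-7*c^2 + 7*c + 38) - 20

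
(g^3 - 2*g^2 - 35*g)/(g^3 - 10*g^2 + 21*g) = (g + 5)/(g - 3)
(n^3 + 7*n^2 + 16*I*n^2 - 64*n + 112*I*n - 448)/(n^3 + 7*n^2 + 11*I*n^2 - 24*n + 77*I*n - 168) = (n + 8*I)/(n + 3*I)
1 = 1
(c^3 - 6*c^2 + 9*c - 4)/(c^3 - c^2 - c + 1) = (c - 4)/(c + 1)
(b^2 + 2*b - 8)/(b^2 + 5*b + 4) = (b - 2)/(b + 1)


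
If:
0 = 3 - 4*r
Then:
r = 3/4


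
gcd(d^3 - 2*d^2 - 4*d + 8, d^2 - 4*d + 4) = d^2 - 4*d + 4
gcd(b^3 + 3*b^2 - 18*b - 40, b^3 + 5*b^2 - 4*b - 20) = b^2 + 7*b + 10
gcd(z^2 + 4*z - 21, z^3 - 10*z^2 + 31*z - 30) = z - 3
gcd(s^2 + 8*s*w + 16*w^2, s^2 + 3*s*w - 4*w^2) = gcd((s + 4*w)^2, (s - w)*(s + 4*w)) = s + 4*w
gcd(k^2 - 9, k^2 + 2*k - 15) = k - 3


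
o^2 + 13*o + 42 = (o + 6)*(o + 7)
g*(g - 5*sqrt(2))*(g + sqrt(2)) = g^3 - 4*sqrt(2)*g^2 - 10*g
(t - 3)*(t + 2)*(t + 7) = t^3 + 6*t^2 - 13*t - 42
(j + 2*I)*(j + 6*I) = j^2 + 8*I*j - 12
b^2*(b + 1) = b^3 + b^2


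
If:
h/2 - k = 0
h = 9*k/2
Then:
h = 0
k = 0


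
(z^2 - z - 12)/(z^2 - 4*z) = (z + 3)/z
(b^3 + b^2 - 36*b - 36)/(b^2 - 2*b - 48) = (b^2 - 5*b - 6)/(b - 8)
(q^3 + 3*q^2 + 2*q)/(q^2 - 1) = q*(q + 2)/(q - 1)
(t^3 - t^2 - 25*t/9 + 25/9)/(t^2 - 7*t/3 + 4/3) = (9*t^2 - 25)/(3*(3*t - 4))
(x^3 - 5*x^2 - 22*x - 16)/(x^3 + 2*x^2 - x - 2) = (x - 8)/(x - 1)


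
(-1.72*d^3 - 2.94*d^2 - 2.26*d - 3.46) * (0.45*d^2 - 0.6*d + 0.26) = -0.774*d^5 - 0.291*d^4 + 0.2998*d^3 - 0.9654*d^2 + 1.4884*d - 0.8996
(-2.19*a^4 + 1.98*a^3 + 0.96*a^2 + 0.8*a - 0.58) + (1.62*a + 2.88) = -2.19*a^4 + 1.98*a^3 + 0.96*a^2 + 2.42*a + 2.3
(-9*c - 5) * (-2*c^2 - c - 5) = 18*c^3 + 19*c^2 + 50*c + 25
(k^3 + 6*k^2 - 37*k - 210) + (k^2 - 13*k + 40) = k^3 + 7*k^2 - 50*k - 170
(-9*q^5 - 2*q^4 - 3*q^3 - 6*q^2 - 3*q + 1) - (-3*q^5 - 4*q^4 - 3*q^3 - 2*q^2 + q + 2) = -6*q^5 + 2*q^4 - 4*q^2 - 4*q - 1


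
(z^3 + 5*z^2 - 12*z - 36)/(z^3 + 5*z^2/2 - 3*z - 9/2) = 2*(z^3 + 5*z^2 - 12*z - 36)/(2*z^3 + 5*z^2 - 6*z - 9)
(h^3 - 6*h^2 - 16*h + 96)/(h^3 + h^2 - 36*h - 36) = (h^2 - 16)/(h^2 + 7*h + 6)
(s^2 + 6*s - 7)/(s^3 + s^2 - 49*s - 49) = (s - 1)/(s^2 - 6*s - 7)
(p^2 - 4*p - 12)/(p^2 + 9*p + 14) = (p - 6)/(p + 7)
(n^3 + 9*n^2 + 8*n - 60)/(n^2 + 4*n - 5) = (n^2 + 4*n - 12)/(n - 1)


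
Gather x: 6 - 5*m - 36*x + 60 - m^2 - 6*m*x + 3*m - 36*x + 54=-m^2 - 2*m + x*(-6*m - 72) + 120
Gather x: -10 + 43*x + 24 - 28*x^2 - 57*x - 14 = -28*x^2 - 14*x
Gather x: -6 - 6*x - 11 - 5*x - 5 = -11*x - 22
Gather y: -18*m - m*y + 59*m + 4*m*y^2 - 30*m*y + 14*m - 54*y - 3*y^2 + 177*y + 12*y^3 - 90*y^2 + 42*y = 55*m + 12*y^3 + y^2*(4*m - 93) + y*(165 - 31*m)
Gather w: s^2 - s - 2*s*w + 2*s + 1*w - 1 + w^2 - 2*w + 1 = s^2 + s + w^2 + w*(-2*s - 1)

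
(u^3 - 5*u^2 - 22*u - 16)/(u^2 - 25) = (u^3 - 5*u^2 - 22*u - 16)/(u^2 - 25)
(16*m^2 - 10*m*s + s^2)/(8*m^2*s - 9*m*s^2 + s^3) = (-2*m + s)/(s*(-m + s))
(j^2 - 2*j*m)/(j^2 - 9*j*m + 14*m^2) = j/(j - 7*m)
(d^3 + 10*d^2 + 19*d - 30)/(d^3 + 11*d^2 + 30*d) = (d - 1)/d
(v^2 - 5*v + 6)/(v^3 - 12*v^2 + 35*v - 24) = (v - 2)/(v^2 - 9*v + 8)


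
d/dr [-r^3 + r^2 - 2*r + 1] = -3*r^2 + 2*r - 2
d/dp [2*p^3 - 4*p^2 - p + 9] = 6*p^2 - 8*p - 1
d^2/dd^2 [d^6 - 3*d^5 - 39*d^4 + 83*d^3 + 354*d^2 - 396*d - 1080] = 30*d^4 - 60*d^3 - 468*d^2 + 498*d + 708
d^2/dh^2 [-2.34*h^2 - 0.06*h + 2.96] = -4.68000000000000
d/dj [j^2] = 2*j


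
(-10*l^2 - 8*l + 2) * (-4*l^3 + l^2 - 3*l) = 40*l^5 + 22*l^4 + 14*l^3 + 26*l^2 - 6*l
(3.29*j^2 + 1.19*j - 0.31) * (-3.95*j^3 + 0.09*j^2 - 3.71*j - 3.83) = -12.9955*j^5 - 4.4044*j^4 - 10.8743*j^3 - 17.0435*j^2 - 3.4076*j + 1.1873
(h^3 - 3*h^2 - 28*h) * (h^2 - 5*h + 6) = h^5 - 8*h^4 - 7*h^3 + 122*h^2 - 168*h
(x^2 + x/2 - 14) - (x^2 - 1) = x/2 - 13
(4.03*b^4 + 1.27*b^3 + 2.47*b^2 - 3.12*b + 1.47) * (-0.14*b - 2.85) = -0.5642*b^5 - 11.6633*b^4 - 3.9653*b^3 - 6.6027*b^2 + 8.6862*b - 4.1895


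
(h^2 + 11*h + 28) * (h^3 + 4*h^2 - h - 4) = h^5 + 15*h^4 + 71*h^3 + 97*h^2 - 72*h - 112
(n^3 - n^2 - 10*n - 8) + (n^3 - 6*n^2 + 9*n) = 2*n^3 - 7*n^2 - n - 8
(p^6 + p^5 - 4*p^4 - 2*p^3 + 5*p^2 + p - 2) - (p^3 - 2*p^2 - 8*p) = p^6 + p^5 - 4*p^4 - 3*p^3 + 7*p^2 + 9*p - 2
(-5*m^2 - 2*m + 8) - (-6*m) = -5*m^2 + 4*m + 8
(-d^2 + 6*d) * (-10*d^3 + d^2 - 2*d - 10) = 10*d^5 - 61*d^4 + 8*d^3 - 2*d^2 - 60*d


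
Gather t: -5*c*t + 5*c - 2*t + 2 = 5*c + t*(-5*c - 2) + 2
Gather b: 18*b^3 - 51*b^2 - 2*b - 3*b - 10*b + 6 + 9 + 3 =18*b^3 - 51*b^2 - 15*b + 18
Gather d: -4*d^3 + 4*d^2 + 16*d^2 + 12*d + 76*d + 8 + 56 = -4*d^3 + 20*d^2 + 88*d + 64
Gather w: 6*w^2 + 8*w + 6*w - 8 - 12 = 6*w^2 + 14*w - 20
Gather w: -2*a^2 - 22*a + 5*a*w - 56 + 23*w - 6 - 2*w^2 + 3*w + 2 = -2*a^2 - 22*a - 2*w^2 + w*(5*a + 26) - 60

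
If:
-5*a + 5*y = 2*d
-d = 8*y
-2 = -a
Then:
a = 2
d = -80/21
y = 10/21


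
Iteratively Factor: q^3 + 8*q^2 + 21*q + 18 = (q + 2)*(q^2 + 6*q + 9) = (q + 2)*(q + 3)*(q + 3)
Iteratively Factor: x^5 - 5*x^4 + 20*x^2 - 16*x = (x - 4)*(x^4 - x^3 - 4*x^2 + 4*x) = (x - 4)*(x - 1)*(x^3 - 4*x) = (x - 4)*(x - 1)*(x + 2)*(x^2 - 2*x) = (x - 4)*(x - 2)*(x - 1)*(x + 2)*(x)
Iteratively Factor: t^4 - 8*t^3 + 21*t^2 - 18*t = (t - 3)*(t^3 - 5*t^2 + 6*t) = (t - 3)^2*(t^2 - 2*t) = (t - 3)^2*(t - 2)*(t)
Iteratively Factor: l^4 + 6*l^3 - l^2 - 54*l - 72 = (l + 3)*(l^3 + 3*l^2 - 10*l - 24) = (l + 3)*(l + 4)*(l^2 - l - 6) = (l + 2)*(l + 3)*(l + 4)*(l - 3)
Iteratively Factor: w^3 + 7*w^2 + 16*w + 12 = (w + 2)*(w^2 + 5*w + 6) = (w + 2)^2*(w + 3)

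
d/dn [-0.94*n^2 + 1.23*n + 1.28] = 1.23 - 1.88*n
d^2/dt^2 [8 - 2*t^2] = -4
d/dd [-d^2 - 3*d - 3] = -2*d - 3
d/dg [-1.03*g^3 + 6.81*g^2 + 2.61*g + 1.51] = -3.09*g^2 + 13.62*g + 2.61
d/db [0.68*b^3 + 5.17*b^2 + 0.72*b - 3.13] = 2.04*b^2 + 10.34*b + 0.72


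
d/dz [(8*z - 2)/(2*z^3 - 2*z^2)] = (-8*z^2 + 7*z - 2)/(z^3*(z^2 - 2*z + 1))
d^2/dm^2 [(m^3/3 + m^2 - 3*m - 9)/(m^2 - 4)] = 10*(-m^3 - 9*m^2 - 12*m - 12)/(3*(m^6 - 12*m^4 + 48*m^2 - 64))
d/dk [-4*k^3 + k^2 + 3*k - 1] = -12*k^2 + 2*k + 3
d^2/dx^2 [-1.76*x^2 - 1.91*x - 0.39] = -3.52000000000000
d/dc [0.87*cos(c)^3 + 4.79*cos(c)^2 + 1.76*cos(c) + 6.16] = (2.61*sin(c)^2 - 9.58*cos(c) - 4.37)*sin(c)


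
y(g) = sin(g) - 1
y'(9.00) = -0.91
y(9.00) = -0.59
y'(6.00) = 0.96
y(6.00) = -1.28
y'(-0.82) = 0.68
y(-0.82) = -1.73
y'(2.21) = -0.60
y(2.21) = -0.20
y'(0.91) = 0.61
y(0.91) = -0.21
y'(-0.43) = 0.91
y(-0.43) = -1.42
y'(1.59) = -0.02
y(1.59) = -0.00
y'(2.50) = -0.80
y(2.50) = -0.40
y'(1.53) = 0.04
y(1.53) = -0.00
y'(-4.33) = -0.37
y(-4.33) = -0.07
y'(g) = cos(g)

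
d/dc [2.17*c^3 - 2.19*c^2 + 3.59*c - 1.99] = 6.51*c^2 - 4.38*c + 3.59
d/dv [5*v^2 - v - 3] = 10*v - 1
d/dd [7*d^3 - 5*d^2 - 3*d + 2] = 21*d^2 - 10*d - 3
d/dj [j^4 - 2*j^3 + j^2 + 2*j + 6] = 4*j^3 - 6*j^2 + 2*j + 2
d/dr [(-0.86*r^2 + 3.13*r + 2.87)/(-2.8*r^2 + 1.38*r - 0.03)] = (7.5772*r^2 + 16.1236*r - 4.0545)/(7.84*r^4 - 7.728*r^3 + 2.0724*r^2 - 0.0828*r + 0.0009)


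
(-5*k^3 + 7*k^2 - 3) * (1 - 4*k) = 20*k^4 - 33*k^3 + 7*k^2 + 12*k - 3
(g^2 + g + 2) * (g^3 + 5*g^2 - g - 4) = g^5 + 6*g^4 + 6*g^3 + 5*g^2 - 6*g - 8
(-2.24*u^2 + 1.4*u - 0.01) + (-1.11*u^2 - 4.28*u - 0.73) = -3.35*u^2 - 2.88*u - 0.74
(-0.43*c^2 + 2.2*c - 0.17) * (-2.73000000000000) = 1.1739*c^2 - 6.006*c + 0.4641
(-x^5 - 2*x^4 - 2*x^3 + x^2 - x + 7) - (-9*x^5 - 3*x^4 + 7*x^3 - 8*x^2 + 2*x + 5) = 8*x^5 + x^4 - 9*x^3 + 9*x^2 - 3*x + 2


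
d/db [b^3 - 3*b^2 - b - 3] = 3*b^2 - 6*b - 1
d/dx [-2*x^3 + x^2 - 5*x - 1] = -6*x^2 + 2*x - 5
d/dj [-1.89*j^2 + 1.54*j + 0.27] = 1.54 - 3.78*j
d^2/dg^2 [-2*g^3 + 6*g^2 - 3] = 12 - 12*g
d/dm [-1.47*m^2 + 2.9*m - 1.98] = 2.9 - 2.94*m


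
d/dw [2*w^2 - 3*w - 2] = 4*w - 3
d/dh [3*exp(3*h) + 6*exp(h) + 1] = (9*exp(2*h) + 6)*exp(h)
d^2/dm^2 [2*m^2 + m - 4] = 4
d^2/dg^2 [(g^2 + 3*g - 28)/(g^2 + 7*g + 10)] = 4*(-2*g^3 - 57*g^2 - 339*g - 601)/(g^6 + 21*g^5 + 177*g^4 + 763*g^3 + 1770*g^2 + 2100*g + 1000)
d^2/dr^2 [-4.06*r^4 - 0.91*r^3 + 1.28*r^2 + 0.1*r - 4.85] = -48.72*r^2 - 5.46*r + 2.56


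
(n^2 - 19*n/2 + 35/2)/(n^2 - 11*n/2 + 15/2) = (n - 7)/(n - 3)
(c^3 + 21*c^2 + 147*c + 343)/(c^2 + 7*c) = c + 14 + 49/c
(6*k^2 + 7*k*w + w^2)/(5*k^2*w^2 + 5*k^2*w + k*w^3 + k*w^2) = (6*k^2 + 7*k*w + w^2)/(k*w*(5*k*w + 5*k + w^2 + w))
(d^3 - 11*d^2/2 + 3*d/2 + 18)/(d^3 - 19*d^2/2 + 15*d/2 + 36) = (d - 4)/(d - 8)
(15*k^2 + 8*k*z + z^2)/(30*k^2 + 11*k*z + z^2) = (3*k + z)/(6*k + z)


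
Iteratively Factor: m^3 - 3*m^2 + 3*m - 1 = (m - 1)*(m^2 - 2*m + 1) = (m - 1)^2*(m - 1)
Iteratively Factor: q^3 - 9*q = (q - 3)*(q^2 + 3*q) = q*(q - 3)*(q + 3)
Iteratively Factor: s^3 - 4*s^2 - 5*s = (s - 5)*(s^2 + s) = s*(s - 5)*(s + 1)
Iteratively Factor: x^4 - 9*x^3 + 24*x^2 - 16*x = (x - 4)*(x^3 - 5*x^2 + 4*x) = (x - 4)^2*(x^2 - x) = (x - 4)^2*(x - 1)*(x)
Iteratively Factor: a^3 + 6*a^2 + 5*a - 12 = (a - 1)*(a^2 + 7*a + 12) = (a - 1)*(a + 4)*(a + 3)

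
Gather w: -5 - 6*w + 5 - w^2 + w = -w^2 - 5*w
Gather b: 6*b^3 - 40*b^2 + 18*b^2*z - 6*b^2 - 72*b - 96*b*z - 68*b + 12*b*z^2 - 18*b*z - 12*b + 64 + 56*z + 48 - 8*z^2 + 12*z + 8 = 6*b^3 + b^2*(18*z - 46) + b*(12*z^2 - 114*z - 152) - 8*z^2 + 68*z + 120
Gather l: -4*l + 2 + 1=3 - 4*l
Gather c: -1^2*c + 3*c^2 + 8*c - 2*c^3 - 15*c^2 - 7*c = -2*c^3 - 12*c^2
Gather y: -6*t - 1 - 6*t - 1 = -12*t - 2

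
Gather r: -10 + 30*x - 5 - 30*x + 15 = 0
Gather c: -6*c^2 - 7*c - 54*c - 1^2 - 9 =-6*c^2 - 61*c - 10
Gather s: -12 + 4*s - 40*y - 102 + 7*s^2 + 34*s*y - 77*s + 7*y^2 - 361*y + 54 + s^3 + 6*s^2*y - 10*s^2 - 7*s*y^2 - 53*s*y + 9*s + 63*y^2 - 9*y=s^3 + s^2*(6*y - 3) + s*(-7*y^2 - 19*y - 64) + 70*y^2 - 410*y - 60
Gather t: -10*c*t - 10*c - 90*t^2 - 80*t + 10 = -10*c - 90*t^2 + t*(-10*c - 80) + 10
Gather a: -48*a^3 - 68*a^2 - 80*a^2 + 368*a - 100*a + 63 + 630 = -48*a^3 - 148*a^2 + 268*a + 693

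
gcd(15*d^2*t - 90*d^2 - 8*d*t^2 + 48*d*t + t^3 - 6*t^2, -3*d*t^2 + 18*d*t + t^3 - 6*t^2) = -3*d*t + 18*d + t^2 - 6*t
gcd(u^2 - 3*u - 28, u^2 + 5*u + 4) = u + 4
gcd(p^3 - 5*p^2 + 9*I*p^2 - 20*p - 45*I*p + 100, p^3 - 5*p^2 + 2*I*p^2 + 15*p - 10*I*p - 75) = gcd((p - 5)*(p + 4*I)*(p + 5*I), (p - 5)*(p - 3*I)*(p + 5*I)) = p^2 + p*(-5 + 5*I) - 25*I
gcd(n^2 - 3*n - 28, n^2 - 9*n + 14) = n - 7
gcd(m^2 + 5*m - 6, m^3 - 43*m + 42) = m - 1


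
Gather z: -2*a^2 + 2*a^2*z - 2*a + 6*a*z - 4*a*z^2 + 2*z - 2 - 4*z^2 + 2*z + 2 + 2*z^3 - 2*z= -2*a^2 - 2*a + 2*z^3 + z^2*(-4*a - 4) + z*(2*a^2 + 6*a + 2)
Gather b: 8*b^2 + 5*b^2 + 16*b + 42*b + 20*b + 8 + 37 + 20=13*b^2 + 78*b + 65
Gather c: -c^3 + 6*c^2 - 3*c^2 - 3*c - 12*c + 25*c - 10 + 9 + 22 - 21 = -c^3 + 3*c^2 + 10*c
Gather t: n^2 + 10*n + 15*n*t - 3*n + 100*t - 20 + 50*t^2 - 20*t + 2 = n^2 + 7*n + 50*t^2 + t*(15*n + 80) - 18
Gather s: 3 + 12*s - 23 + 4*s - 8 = 16*s - 28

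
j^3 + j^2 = j^2*(j + 1)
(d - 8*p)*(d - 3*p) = d^2 - 11*d*p + 24*p^2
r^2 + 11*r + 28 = (r + 4)*(r + 7)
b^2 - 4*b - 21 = (b - 7)*(b + 3)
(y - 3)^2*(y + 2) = y^3 - 4*y^2 - 3*y + 18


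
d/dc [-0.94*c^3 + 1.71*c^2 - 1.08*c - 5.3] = -2.82*c^2 + 3.42*c - 1.08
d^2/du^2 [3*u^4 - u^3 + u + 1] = 6*u*(6*u - 1)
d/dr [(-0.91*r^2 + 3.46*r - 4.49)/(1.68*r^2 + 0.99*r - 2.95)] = (-6.7137*r^2 + 20.4554*r - 5.7619)/(2.8224*r^4 + 3.3264*r^3 - 8.9319*r^2 - 5.841*r + 8.7025)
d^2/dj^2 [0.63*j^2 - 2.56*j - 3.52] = 1.26000000000000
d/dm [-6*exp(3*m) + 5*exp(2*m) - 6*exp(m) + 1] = (-18*exp(2*m) + 10*exp(m) - 6)*exp(m)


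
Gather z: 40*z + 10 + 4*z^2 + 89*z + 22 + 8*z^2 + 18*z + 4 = 12*z^2 + 147*z + 36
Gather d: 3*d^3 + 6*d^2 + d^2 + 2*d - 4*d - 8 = 3*d^3 + 7*d^2 - 2*d - 8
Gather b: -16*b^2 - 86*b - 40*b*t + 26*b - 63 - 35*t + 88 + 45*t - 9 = -16*b^2 + b*(-40*t - 60) + 10*t + 16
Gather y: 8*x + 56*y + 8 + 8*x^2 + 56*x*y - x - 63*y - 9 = 8*x^2 + 7*x + y*(56*x - 7) - 1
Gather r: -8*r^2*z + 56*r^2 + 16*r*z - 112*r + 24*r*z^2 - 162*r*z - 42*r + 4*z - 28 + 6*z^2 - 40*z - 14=r^2*(56 - 8*z) + r*(24*z^2 - 146*z - 154) + 6*z^2 - 36*z - 42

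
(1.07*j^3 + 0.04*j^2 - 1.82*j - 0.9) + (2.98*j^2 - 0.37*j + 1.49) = 1.07*j^3 + 3.02*j^2 - 2.19*j + 0.59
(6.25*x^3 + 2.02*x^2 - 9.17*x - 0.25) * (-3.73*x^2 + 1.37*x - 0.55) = -23.3125*x^5 + 1.0279*x^4 + 33.534*x^3 - 12.7414*x^2 + 4.701*x + 0.1375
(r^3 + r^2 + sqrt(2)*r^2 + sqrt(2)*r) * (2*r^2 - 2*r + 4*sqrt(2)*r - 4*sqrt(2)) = 2*r^5 + 6*sqrt(2)*r^4 + 6*r^3 - 6*sqrt(2)*r^2 - 8*r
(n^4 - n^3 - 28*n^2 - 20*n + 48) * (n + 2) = n^5 + n^4 - 30*n^3 - 76*n^2 + 8*n + 96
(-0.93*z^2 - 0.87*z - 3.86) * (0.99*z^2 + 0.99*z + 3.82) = -0.9207*z^4 - 1.782*z^3 - 8.2353*z^2 - 7.1448*z - 14.7452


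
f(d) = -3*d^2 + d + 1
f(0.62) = 0.47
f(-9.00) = -251.00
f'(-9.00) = 55.00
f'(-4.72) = 29.32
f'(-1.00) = 7.00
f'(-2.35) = 15.10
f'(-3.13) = 19.78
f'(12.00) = -71.00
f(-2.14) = -14.88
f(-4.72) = -70.56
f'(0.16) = 0.04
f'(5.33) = -30.98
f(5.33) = -78.90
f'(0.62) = -2.72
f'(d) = 1 - 6*d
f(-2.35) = -17.92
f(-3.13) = -31.52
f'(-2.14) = 13.84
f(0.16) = 1.08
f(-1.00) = -3.00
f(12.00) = -419.00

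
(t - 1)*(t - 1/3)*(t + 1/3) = t^3 - t^2 - t/9 + 1/9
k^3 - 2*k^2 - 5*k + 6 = (k - 3)*(k - 1)*(k + 2)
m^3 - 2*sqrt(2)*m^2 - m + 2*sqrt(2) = (m - 1)*(m + 1)*(m - 2*sqrt(2))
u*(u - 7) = u^2 - 7*u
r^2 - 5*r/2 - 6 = (r - 4)*(r + 3/2)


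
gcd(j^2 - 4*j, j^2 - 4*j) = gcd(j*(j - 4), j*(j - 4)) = j^2 - 4*j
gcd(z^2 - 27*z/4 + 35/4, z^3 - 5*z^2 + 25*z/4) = 1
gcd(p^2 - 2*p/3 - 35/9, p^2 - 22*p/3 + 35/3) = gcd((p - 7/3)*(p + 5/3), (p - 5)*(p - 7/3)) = p - 7/3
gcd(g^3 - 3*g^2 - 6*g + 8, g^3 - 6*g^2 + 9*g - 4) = g^2 - 5*g + 4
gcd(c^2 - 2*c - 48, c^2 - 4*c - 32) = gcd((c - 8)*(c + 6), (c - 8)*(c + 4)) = c - 8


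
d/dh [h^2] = 2*h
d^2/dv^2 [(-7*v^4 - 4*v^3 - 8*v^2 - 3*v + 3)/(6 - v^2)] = 2*(7*v^6 - 126*v^4 + 27*v^3 + 1647*v^2 + 486*v + 270)/(v^6 - 18*v^4 + 108*v^2 - 216)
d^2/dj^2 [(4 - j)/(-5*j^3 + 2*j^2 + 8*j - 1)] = 2*((j - 4)*(-15*j^2 + 4*j + 8)^2 + (-15*j^2 + 4*j - (j - 4)*(15*j - 2) + 8)*(5*j^3 - 2*j^2 - 8*j + 1))/(5*j^3 - 2*j^2 - 8*j + 1)^3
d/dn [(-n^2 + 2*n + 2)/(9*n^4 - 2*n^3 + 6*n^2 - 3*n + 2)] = (18*n^5 - 56*n^4 - 64*n^3 + 3*n^2 - 28*n + 10)/(81*n^8 - 36*n^7 + 112*n^6 - 78*n^5 + 84*n^4 - 44*n^3 + 33*n^2 - 12*n + 4)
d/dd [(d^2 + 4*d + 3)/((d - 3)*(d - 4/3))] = 3*(-25*d^2 + 6*d + 87)/(9*d^4 - 78*d^3 + 241*d^2 - 312*d + 144)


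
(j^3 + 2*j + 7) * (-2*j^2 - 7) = -2*j^5 - 11*j^3 - 14*j^2 - 14*j - 49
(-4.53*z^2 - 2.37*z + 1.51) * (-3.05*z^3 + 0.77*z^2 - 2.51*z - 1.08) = 13.8165*z^5 + 3.7404*z^4 + 4.9399*z^3 + 12.0038*z^2 - 1.2305*z - 1.6308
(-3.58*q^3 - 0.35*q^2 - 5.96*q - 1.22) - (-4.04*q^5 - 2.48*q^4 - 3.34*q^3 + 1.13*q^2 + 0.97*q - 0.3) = 4.04*q^5 + 2.48*q^4 - 0.24*q^3 - 1.48*q^2 - 6.93*q - 0.92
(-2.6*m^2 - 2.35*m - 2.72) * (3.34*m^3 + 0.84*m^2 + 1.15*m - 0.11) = -8.684*m^5 - 10.033*m^4 - 14.0488*m^3 - 4.7013*m^2 - 2.8695*m + 0.2992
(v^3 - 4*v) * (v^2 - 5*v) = v^5 - 5*v^4 - 4*v^3 + 20*v^2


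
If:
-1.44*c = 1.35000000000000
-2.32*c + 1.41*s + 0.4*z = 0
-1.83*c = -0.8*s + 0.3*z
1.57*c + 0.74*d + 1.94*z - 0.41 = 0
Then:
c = -0.94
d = 0.15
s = -1.80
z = 0.91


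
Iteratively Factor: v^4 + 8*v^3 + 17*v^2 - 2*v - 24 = (v + 2)*(v^3 + 6*v^2 + 5*v - 12) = (v + 2)*(v + 3)*(v^2 + 3*v - 4) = (v - 1)*(v + 2)*(v + 3)*(v + 4)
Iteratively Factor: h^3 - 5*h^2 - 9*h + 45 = (h + 3)*(h^2 - 8*h + 15) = (h - 5)*(h + 3)*(h - 3)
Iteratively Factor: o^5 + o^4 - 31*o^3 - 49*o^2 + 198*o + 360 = (o + 2)*(o^4 - o^3 - 29*o^2 + 9*o + 180) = (o - 3)*(o + 2)*(o^3 + 2*o^2 - 23*o - 60) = (o - 5)*(o - 3)*(o + 2)*(o^2 + 7*o + 12) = (o - 5)*(o - 3)*(o + 2)*(o + 4)*(o + 3)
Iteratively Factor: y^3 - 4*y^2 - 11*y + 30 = (y - 5)*(y^2 + y - 6) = (y - 5)*(y - 2)*(y + 3)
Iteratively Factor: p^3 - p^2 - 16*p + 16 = (p + 4)*(p^2 - 5*p + 4) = (p - 1)*(p + 4)*(p - 4)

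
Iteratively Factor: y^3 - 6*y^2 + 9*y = (y)*(y^2 - 6*y + 9) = y*(y - 3)*(y - 3)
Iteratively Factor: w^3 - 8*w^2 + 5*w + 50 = (w + 2)*(w^2 - 10*w + 25) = (w - 5)*(w + 2)*(w - 5)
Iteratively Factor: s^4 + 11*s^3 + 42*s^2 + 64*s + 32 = (s + 1)*(s^3 + 10*s^2 + 32*s + 32) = (s + 1)*(s + 4)*(s^2 + 6*s + 8) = (s + 1)*(s + 2)*(s + 4)*(s + 4)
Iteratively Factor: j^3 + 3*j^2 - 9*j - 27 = (j + 3)*(j^2 - 9) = (j + 3)^2*(j - 3)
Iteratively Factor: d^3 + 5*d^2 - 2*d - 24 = (d - 2)*(d^2 + 7*d + 12) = (d - 2)*(d + 4)*(d + 3)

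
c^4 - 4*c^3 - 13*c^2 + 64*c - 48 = (c - 4)*(c - 3)*(c - 1)*(c + 4)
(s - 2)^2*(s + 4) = s^3 - 12*s + 16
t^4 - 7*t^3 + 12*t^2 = t^2*(t - 4)*(t - 3)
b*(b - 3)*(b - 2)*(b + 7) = b^4 + 2*b^3 - 29*b^2 + 42*b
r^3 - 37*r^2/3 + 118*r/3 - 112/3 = (r - 8)*(r - 7/3)*(r - 2)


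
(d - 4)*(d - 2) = d^2 - 6*d + 8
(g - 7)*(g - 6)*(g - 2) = g^3 - 15*g^2 + 68*g - 84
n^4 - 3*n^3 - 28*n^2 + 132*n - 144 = (n - 4)*(n - 3)*(n - 2)*(n + 6)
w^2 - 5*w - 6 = (w - 6)*(w + 1)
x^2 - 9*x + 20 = (x - 5)*(x - 4)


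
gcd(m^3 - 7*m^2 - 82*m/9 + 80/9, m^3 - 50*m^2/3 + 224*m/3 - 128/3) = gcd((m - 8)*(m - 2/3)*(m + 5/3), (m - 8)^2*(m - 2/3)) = m^2 - 26*m/3 + 16/3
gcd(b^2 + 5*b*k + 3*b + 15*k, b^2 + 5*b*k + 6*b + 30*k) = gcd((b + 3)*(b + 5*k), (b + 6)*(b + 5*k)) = b + 5*k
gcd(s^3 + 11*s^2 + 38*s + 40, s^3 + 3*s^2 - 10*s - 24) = s^2 + 6*s + 8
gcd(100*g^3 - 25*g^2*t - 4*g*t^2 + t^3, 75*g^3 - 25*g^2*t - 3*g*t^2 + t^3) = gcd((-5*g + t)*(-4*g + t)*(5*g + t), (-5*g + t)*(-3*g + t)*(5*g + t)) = -25*g^2 + t^2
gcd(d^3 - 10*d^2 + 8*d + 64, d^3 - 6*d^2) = 1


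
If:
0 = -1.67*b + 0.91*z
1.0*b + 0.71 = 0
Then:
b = -0.71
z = -1.30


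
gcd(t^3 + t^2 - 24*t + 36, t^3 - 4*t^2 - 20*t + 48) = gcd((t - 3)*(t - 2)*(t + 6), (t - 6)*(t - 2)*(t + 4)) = t - 2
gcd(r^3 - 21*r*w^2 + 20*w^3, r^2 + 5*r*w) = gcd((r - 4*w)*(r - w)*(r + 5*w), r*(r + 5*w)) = r + 5*w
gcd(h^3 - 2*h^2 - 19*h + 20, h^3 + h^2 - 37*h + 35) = h^2 - 6*h + 5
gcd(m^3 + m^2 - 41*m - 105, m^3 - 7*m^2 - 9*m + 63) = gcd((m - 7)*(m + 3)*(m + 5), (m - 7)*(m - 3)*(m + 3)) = m^2 - 4*m - 21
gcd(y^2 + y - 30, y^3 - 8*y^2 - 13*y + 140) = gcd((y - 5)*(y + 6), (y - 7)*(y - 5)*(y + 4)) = y - 5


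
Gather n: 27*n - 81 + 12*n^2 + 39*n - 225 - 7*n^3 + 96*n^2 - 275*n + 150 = -7*n^3 + 108*n^2 - 209*n - 156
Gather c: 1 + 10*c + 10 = 10*c + 11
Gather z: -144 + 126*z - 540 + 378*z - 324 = 504*z - 1008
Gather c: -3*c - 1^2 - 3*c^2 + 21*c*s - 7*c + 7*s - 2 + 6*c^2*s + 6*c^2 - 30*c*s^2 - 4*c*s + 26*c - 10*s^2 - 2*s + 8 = c^2*(6*s + 3) + c*(-30*s^2 + 17*s + 16) - 10*s^2 + 5*s + 5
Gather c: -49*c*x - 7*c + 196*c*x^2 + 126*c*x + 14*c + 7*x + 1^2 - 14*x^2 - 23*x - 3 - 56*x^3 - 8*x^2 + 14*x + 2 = c*(196*x^2 + 77*x + 7) - 56*x^3 - 22*x^2 - 2*x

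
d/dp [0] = 0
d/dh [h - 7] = 1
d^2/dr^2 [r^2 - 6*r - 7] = 2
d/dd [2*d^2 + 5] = 4*d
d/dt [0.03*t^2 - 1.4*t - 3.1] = 0.06*t - 1.4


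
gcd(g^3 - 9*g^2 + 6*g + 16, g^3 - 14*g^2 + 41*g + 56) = g^2 - 7*g - 8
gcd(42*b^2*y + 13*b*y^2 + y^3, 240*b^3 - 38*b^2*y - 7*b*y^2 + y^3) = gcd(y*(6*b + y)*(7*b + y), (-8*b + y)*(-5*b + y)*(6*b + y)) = 6*b + y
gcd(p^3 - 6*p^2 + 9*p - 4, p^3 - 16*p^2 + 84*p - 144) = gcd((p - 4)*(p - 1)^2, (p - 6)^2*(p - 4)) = p - 4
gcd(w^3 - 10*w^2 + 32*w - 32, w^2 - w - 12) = w - 4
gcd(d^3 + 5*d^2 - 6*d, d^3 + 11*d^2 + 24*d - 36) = d^2 + 5*d - 6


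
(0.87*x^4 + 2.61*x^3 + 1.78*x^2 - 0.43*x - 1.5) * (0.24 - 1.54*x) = -1.3398*x^5 - 3.8106*x^4 - 2.1148*x^3 + 1.0894*x^2 + 2.2068*x - 0.36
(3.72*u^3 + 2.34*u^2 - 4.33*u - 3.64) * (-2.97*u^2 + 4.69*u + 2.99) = -11.0484*u^5 + 10.497*u^4 + 34.9575*u^3 - 2.5003*u^2 - 30.0183*u - 10.8836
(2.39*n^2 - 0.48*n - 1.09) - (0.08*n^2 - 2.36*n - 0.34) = 2.31*n^2 + 1.88*n - 0.75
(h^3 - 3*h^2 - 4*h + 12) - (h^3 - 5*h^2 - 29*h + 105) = 2*h^2 + 25*h - 93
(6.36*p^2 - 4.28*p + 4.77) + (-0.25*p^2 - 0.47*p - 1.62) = 6.11*p^2 - 4.75*p + 3.15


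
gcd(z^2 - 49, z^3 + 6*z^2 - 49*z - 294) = z^2 - 49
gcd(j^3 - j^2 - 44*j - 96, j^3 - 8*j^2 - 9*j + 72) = j^2 - 5*j - 24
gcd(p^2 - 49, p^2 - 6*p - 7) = p - 7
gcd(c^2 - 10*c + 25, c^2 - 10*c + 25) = c^2 - 10*c + 25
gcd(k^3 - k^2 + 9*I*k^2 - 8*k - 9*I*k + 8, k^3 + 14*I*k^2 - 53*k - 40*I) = k^2 + 9*I*k - 8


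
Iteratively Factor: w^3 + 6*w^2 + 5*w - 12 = (w + 4)*(w^2 + 2*w - 3) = (w - 1)*(w + 4)*(w + 3)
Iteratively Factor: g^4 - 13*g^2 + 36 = (g + 2)*(g^3 - 2*g^2 - 9*g + 18) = (g - 2)*(g + 2)*(g^2 - 9) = (g - 2)*(g + 2)*(g + 3)*(g - 3)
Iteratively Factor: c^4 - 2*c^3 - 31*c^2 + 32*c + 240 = (c + 3)*(c^3 - 5*c^2 - 16*c + 80) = (c - 5)*(c + 3)*(c^2 - 16) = (c - 5)*(c + 3)*(c + 4)*(c - 4)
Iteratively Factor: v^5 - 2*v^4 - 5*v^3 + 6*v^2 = (v)*(v^4 - 2*v^3 - 5*v^2 + 6*v) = v*(v - 1)*(v^3 - v^2 - 6*v) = v^2*(v - 1)*(v^2 - v - 6) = v^2*(v - 1)*(v + 2)*(v - 3)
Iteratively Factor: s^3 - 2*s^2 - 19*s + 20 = (s + 4)*(s^2 - 6*s + 5) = (s - 5)*(s + 4)*(s - 1)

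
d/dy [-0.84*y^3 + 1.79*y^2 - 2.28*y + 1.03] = -2.52*y^2 + 3.58*y - 2.28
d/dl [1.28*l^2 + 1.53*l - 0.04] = 2.56*l + 1.53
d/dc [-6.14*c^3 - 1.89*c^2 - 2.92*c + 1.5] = -18.42*c^2 - 3.78*c - 2.92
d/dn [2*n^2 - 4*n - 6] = 4*n - 4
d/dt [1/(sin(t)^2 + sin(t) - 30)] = -(2*sin(t) + 1)*cos(t)/(sin(t)^2 + sin(t) - 30)^2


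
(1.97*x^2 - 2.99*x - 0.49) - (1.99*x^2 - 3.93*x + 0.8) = -0.02*x^2 + 0.94*x - 1.29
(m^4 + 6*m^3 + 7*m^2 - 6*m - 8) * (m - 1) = m^5 + 5*m^4 + m^3 - 13*m^2 - 2*m + 8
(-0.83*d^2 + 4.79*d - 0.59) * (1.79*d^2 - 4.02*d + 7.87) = -1.4857*d^4 + 11.9107*d^3 - 26.844*d^2 + 40.0691*d - 4.6433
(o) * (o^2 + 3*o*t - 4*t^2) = o^3 + 3*o^2*t - 4*o*t^2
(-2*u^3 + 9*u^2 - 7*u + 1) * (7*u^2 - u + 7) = -14*u^5 + 65*u^4 - 72*u^3 + 77*u^2 - 50*u + 7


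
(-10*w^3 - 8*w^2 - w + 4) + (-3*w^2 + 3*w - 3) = -10*w^3 - 11*w^2 + 2*w + 1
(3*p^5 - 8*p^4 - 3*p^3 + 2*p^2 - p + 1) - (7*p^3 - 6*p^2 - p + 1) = 3*p^5 - 8*p^4 - 10*p^3 + 8*p^2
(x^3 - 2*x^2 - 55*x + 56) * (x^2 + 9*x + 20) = x^5 + 7*x^4 - 53*x^3 - 479*x^2 - 596*x + 1120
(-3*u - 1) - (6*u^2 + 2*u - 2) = -6*u^2 - 5*u + 1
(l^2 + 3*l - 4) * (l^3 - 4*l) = l^5 + 3*l^4 - 8*l^3 - 12*l^2 + 16*l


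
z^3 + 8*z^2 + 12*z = z*(z + 2)*(z + 6)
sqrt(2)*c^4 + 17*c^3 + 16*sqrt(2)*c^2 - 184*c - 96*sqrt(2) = (c - 2*sqrt(2))*(c + 4*sqrt(2))*(c + 6*sqrt(2))*(sqrt(2)*c + 1)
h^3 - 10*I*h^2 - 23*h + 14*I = (h - 7*I)*(h - 2*I)*(h - I)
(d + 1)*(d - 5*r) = d^2 - 5*d*r + d - 5*r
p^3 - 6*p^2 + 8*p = p*(p - 4)*(p - 2)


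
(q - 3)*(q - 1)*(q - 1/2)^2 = q^4 - 5*q^3 + 29*q^2/4 - 4*q + 3/4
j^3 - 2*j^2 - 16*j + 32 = (j - 4)*(j - 2)*(j + 4)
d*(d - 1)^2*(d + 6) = d^4 + 4*d^3 - 11*d^2 + 6*d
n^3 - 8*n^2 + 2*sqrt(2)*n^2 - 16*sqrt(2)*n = n*(n - 8)*(n + 2*sqrt(2))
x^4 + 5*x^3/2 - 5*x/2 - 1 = (x - 1)*(x + 1/2)*(x + 1)*(x + 2)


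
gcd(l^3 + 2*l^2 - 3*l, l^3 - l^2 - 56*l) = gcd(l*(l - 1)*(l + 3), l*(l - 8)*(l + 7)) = l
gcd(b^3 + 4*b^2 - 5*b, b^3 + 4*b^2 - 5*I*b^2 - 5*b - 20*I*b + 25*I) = b^2 + 4*b - 5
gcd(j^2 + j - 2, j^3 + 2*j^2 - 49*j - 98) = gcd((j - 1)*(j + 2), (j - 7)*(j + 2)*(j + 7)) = j + 2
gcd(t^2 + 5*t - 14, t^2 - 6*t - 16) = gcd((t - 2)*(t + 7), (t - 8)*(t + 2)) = 1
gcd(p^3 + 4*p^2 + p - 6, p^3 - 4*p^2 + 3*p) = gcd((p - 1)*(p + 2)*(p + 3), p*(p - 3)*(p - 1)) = p - 1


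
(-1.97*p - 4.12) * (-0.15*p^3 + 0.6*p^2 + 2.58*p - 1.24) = 0.2955*p^4 - 0.564*p^3 - 7.5546*p^2 - 8.1868*p + 5.1088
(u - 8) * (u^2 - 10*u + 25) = u^3 - 18*u^2 + 105*u - 200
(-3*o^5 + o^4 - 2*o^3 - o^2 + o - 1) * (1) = -3*o^5 + o^4 - 2*o^3 - o^2 + o - 1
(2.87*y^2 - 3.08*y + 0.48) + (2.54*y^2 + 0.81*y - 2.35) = 5.41*y^2 - 2.27*y - 1.87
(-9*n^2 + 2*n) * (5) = -45*n^2 + 10*n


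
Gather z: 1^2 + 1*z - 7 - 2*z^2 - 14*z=-2*z^2 - 13*z - 6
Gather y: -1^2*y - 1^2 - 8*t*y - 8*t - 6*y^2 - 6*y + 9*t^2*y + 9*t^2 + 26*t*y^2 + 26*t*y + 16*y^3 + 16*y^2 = 9*t^2 - 8*t + 16*y^3 + y^2*(26*t + 10) + y*(9*t^2 + 18*t - 7) - 1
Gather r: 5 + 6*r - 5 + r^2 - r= r^2 + 5*r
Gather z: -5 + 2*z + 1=2*z - 4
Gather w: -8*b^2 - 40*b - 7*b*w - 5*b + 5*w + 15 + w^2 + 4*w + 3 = -8*b^2 - 45*b + w^2 + w*(9 - 7*b) + 18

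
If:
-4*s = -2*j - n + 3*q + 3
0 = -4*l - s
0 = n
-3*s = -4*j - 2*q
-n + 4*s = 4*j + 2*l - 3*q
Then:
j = -27/13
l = 15/26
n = 0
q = 9/13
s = -30/13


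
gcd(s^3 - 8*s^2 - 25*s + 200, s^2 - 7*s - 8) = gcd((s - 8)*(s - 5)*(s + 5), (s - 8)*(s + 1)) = s - 8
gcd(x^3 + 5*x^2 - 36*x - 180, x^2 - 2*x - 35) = x + 5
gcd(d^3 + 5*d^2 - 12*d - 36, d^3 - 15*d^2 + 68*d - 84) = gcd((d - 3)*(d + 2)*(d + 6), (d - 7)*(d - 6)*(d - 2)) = 1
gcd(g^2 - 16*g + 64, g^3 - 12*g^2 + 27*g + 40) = g - 8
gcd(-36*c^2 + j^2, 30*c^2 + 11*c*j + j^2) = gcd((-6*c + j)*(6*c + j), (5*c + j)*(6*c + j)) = 6*c + j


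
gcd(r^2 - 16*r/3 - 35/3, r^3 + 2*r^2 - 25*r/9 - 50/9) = r + 5/3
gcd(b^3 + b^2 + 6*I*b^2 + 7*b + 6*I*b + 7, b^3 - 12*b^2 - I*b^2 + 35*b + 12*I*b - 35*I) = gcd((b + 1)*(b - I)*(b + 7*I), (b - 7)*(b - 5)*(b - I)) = b - I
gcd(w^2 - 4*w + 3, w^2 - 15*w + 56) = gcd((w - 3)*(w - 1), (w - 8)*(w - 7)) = 1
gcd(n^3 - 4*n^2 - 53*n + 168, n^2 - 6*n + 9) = n - 3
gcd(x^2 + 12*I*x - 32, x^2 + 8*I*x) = x + 8*I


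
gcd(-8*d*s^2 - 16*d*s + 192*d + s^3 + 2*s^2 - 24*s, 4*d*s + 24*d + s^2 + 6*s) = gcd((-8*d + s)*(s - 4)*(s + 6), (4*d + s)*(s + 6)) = s + 6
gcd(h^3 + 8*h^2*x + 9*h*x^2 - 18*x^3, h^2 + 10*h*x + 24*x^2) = h + 6*x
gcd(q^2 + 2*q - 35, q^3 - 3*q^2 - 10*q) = q - 5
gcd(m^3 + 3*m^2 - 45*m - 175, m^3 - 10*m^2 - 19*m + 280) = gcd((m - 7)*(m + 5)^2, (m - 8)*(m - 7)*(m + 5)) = m^2 - 2*m - 35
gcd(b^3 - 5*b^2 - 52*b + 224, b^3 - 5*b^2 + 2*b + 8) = b - 4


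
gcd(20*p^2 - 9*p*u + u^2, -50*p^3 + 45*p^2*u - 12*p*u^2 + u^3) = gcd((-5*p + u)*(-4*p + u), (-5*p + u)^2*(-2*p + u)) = 5*p - u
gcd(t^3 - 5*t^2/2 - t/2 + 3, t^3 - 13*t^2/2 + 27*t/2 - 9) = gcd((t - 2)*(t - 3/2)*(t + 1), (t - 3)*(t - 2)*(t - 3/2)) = t^2 - 7*t/2 + 3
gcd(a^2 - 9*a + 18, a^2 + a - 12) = a - 3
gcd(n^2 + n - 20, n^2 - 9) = 1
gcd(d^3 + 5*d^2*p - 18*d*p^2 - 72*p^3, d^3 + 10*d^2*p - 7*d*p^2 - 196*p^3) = -d + 4*p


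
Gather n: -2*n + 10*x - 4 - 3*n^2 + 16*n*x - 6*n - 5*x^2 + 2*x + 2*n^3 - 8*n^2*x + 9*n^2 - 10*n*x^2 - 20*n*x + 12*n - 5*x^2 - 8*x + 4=2*n^3 + n^2*(6 - 8*x) + n*(-10*x^2 - 4*x + 4) - 10*x^2 + 4*x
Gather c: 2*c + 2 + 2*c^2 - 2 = 2*c^2 + 2*c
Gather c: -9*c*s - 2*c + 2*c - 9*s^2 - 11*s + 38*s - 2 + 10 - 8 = -9*c*s - 9*s^2 + 27*s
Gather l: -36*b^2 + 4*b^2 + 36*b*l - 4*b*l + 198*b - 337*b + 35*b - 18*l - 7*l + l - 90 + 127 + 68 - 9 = -32*b^2 - 104*b + l*(32*b - 24) + 96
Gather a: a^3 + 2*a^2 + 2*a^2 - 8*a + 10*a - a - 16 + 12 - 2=a^3 + 4*a^2 + a - 6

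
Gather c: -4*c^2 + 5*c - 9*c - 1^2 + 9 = -4*c^2 - 4*c + 8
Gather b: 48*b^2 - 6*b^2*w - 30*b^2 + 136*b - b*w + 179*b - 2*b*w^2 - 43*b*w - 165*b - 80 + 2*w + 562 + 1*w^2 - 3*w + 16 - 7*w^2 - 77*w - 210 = b^2*(18 - 6*w) + b*(-2*w^2 - 44*w + 150) - 6*w^2 - 78*w + 288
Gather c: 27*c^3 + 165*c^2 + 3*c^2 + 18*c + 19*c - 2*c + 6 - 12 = 27*c^3 + 168*c^2 + 35*c - 6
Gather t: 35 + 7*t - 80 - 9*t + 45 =-2*t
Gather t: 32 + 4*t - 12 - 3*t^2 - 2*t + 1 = -3*t^2 + 2*t + 21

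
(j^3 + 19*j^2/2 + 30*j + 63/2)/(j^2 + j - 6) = (2*j^2 + 13*j + 21)/(2*(j - 2))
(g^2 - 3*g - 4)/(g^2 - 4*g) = (g + 1)/g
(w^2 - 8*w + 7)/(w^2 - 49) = (w - 1)/(w + 7)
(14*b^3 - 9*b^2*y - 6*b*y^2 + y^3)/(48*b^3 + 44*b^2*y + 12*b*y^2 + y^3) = (7*b^2 - 8*b*y + y^2)/(24*b^2 + 10*b*y + y^2)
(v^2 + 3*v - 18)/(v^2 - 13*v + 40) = (v^2 + 3*v - 18)/(v^2 - 13*v + 40)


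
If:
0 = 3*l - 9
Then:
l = 3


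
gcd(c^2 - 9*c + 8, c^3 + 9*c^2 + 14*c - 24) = c - 1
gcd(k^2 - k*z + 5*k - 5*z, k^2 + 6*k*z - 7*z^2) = -k + z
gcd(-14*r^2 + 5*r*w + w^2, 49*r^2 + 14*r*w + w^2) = 7*r + w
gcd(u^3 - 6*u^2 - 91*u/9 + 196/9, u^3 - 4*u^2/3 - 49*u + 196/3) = u^2 - 25*u/3 + 28/3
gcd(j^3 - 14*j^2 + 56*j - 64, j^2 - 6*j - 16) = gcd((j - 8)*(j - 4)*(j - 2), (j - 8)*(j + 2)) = j - 8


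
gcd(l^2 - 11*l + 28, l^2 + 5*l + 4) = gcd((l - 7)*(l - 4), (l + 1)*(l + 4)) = 1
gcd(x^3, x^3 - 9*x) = x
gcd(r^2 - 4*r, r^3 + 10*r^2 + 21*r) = r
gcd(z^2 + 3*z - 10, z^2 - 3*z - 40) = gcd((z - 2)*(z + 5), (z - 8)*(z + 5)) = z + 5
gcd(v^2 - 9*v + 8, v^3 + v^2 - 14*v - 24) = 1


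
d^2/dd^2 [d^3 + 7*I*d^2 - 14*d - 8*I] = 6*d + 14*I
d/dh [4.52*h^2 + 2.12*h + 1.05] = 9.04*h + 2.12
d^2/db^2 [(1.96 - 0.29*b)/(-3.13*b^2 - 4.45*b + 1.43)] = ((9.6886 - 5.4462*b)*(3.13*b^2 + 4.45*b - 1.43) + (0.29*b - 1.96)*(6.26*b + 4.45)*(12.52*b + 8.9))/(3.13*b^2 + 4.45*b - 1.43)^3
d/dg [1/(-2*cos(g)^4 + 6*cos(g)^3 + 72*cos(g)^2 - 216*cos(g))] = (-4*cos(g)^3 + 9*cos(g)^2 + 72*cos(g) - 108)*sin(g)/(2*(cos(g)^3 - 3*cos(g)^2 - 36*cos(g) + 108)^2*cos(g)^2)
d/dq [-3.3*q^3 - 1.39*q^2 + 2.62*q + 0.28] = -9.9*q^2 - 2.78*q + 2.62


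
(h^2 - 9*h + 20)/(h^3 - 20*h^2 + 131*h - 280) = (h - 4)/(h^2 - 15*h + 56)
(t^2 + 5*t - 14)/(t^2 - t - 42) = (-t^2 - 5*t + 14)/(-t^2 + t + 42)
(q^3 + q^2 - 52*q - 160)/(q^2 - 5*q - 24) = (q^2 + 9*q + 20)/(q + 3)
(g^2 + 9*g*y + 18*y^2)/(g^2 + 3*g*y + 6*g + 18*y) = (g + 6*y)/(g + 6)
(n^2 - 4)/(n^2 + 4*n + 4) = (n - 2)/(n + 2)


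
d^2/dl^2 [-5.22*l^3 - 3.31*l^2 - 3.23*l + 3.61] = -31.32*l - 6.62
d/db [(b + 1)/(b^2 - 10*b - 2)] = (b^2 - 10*b - 2*(b - 5)*(b + 1) - 2)/(-b^2 + 10*b + 2)^2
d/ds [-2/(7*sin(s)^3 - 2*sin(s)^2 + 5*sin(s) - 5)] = 2*(21*sin(s)^2 - 4*sin(s) + 5)*cos(s)/(7*sin(s)^3 - 2*sin(s)^2 + 5*sin(s) - 5)^2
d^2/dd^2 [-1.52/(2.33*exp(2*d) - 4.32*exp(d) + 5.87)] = (-1.52*(4.66*exp(d) - 4.32)*(9.32*exp(d) - 8.64)*exp(d) + (14.1664*exp(d) - 6.5664)*(2.33*exp(2*d) - 4.32*exp(d) + 5.87))*exp(d)/(2.33*exp(2*d) - 4.32*exp(d) + 5.87)^3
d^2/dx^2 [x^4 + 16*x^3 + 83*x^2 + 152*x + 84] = 12*x^2 + 96*x + 166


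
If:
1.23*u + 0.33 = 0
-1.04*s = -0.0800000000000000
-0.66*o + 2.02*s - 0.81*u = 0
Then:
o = 0.56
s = 0.08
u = -0.27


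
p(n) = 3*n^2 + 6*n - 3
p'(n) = 6*n + 6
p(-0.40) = -4.92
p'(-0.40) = 3.60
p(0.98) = 5.76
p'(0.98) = 11.88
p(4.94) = 99.85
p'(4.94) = 35.64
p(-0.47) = -5.16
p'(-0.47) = 3.18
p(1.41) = 11.42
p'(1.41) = 14.46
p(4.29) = 77.95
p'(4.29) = 31.74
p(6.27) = 152.56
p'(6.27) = 43.62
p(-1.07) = -5.99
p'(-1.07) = -0.42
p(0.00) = -3.00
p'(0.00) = 6.00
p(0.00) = -3.00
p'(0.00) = 6.00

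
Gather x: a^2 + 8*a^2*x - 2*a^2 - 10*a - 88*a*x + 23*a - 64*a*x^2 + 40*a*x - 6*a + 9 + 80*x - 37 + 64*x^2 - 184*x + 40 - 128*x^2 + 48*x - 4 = -a^2 + 7*a + x^2*(-64*a - 64) + x*(8*a^2 - 48*a - 56) + 8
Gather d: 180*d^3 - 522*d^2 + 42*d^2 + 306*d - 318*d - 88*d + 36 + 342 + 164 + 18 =180*d^3 - 480*d^2 - 100*d + 560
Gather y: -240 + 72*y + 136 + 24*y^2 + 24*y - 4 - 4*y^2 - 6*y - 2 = 20*y^2 + 90*y - 110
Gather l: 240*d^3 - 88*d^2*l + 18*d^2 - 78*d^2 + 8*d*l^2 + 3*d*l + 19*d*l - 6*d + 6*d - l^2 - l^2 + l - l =240*d^3 - 60*d^2 + l^2*(8*d - 2) + l*(-88*d^2 + 22*d)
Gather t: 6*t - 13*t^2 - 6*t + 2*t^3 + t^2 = 2*t^3 - 12*t^2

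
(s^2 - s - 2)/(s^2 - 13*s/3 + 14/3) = 3*(s + 1)/(3*s - 7)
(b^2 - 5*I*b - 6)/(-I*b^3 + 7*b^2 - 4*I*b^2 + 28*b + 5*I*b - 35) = (I*b^2 + 5*b - 6*I)/(b^3 + b^2*(4 + 7*I) + b*(-5 + 28*I) - 35*I)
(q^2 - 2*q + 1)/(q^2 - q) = (q - 1)/q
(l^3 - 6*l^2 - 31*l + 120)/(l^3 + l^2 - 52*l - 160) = (l - 3)/(l + 4)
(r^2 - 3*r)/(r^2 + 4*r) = (r - 3)/(r + 4)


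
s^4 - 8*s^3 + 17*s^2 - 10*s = s*(s - 5)*(s - 2)*(s - 1)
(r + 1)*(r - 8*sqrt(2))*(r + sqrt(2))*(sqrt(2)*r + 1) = sqrt(2)*r^4 - 13*r^3 + sqrt(2)*r^3 - 23*sqrt(2)*r^2 - 13*r^2 - 23*sqrt(2)*r - 16*r - 16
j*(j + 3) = j^2 + 3*j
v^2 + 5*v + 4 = (v + 1)*(v + 4)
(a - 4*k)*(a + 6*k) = a^2 + 2*a*k - 24*k^2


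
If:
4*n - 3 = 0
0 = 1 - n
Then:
No Solution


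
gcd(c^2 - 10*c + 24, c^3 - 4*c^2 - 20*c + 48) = c - 6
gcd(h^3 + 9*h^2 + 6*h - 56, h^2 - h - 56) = h + 7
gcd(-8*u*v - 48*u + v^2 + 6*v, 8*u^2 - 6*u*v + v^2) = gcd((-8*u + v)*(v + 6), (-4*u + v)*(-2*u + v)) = 1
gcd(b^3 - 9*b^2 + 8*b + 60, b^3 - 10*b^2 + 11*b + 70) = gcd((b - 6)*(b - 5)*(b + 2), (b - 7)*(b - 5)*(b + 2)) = b^2 - 3*b - 10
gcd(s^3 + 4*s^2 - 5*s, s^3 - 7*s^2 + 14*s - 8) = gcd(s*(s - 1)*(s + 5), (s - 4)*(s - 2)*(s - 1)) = s - 1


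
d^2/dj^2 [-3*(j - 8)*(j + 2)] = -6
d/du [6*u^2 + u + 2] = 12*u + 1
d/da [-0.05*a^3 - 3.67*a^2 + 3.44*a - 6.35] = -0.15*a^2 - 7.34*a + 3.44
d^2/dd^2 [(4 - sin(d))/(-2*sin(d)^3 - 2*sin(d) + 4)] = (-2*sin(d)^7 + 18*sin(d)^6 + 5*sin(d)^5 - 33*sin(d)^4 + 35*sin(d)^3 + sin(d)^2 - 22*sin(d) - 2)/(sin(d)^3 + sin(d) - 2)^3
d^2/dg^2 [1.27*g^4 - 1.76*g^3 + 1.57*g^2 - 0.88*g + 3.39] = 15.24*g^2 - 10.56*g + 3.14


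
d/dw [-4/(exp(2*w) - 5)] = 8*exp(2*w)/(exp(2*w) - 5)^2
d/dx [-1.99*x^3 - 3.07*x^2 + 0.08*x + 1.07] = -5.97*x^2 - 6.14*x + 0.08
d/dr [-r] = -1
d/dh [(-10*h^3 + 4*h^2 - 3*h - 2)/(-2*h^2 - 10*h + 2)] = (10*h^4 + 100*h^3 - 53*h^2 + 4*h - 13)/(2*(h^4 + 10*h^3 + 23*h^2 - 10*h + 1))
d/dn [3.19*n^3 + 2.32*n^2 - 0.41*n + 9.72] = 9.57*n^2 + 4.64*n - 0.41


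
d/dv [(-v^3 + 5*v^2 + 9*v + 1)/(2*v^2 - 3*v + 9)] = 2*(-v^4 + 3*v^3 - 30*v^2 + 43*v + 42)/(4*v^4 - 12*v^3 + 45*v^2 - 54*v + 81)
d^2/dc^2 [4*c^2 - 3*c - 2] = 8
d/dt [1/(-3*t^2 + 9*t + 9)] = (2*t - 3)/(3*(-t^2 + 3*t + 3)^2)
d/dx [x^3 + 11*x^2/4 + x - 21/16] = 3*x^2 + 11*x/2 + 1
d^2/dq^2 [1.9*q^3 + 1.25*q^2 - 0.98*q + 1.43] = 11.4*q + 2.5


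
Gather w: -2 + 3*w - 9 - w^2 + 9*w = -w^2 + 12*w - 11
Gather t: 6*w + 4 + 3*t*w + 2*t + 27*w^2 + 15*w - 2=t*(3*w + 2) + 27*w^2 + 21*w + 2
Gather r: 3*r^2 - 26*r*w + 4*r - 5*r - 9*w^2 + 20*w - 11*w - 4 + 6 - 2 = 3*r^2 + r*(-26*w - 1) - 9*w^2 + 9*w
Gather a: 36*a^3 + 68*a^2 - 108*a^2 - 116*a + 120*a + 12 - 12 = 36*a^3 - 40*a^2 + 4*a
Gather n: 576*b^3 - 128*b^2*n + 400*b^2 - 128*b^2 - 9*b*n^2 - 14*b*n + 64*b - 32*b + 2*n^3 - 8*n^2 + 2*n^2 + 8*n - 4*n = 576*b^3 + 272*b^2 + 32*b + 2*n^3 + n^2*(-9*b - 6) + n*(-128*b^2 - 14*b + 4)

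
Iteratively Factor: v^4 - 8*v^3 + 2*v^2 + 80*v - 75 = (v - 5)*(v^3 - 3*v^2 - 13*v + 15) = (v - 5)*(v + 3)*(v^2 - 6*v + 5) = (v - 5)^2*(v + 3)*(v - 1)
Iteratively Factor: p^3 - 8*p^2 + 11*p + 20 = (p - 5)*(p^2 - 3*p - 4) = (p - 5)*(p + 1)*(p - 4)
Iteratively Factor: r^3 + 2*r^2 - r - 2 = (r - 1)*(r^2 + 3*r + 2) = (r - 1)*(r + 2)*(r + 1)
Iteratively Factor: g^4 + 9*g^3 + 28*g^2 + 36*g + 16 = (g + 2)*(g^3 + 7*g^2 + 14*g + 8) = (g + 1)*(g + 2)*(g^2 + 6*g + 8) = (g + 1)*(g + 2)*(g + 4)*(g + 2)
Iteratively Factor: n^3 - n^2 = (n)*(n^2 - n) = n^2*(n - 1)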